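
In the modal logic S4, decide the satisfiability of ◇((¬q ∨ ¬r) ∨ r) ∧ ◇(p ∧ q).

Satisfiable (open branch found)

1. ◇((¬q ∨ ¬r) ∨ r) ∧ ◇(p ∧ q), u
2. ◇((¬q ∨ ¬r) ∨ r), u
3. ◇(p ∧ q), u
4. (¬q ∨ ¬r) ∨ r, v
5. r, v
6. p ∧ q, w
7. p, w
8. q, w
Accessibility: uRu, uRv, uRw, vRv, wRw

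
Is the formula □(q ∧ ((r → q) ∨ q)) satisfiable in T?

Yes, satisfiable

1. □(q ∧ ((r → q) ∨ q)), w0
2. q ∧ ((r → q) ∨ q), w0
3. q, w0
4. (r → q) ∨ q, w0
Accessibility: w0Rw0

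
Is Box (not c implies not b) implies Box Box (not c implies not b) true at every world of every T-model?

Tableau for the negation not (Box (not c implies not b) implies Box Box (not c implies not b)):
1. not (Box (not c implies not b) implies Box Box (not c implies not b)), u
2. Box (not c implies not b), u
3. not Box Box (not c implies not b), u
4. not c implies not b, u
5. not b, u
6. not Box (not c implies not b), v
7. not c implies not b, v
8. not b, v
9. not (not c implies not b), w
10. not c, w
11. b, w
Accessibility: uRu, uRv, vRv, vRw, wRw
The negation has an open branch (countermodel exists).

Not valid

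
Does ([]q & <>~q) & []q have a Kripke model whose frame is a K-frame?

1. ([]q & <>~q) & []q, w0
2. []q & <>~q, w0
3. []q, w0
4. <>~q, w0
5. ~q, w1
6. q, w1
Accessibility: w0Rw1
Branch closes: q and ~q both at w1.
(One branch shown.) All branches close.

Unsatisfiable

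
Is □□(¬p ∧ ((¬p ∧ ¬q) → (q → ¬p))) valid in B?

No, not valid

Tableau for the negation ¬□□(¬p ∧ ((¬p ∧ ¬q) → (q → ¬p))):
1. ¬□□(¬p ∧ ((¬p ∧ ¬q) → (q → ¬p))), u
2. ¬□(¬p ∧ ((¬p ∧ ¬q) → (q → ¬p))), v   [¬□-rule on 1: fresh world v, uRv]
3. ¬(¬p ∧ ((¬p ∧ ¬q) → (q → ¬p))), w   [¬□-rule on 2: fresh world w, vRw]
4. p, w   [¬∧-rule on 3 (branches; this branch)]
Accessibility: uRu, uRv, vRu, vRv, vRw, wRv, wRw
The negation has an open branch (countermodel exists).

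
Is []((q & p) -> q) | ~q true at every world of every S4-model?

Yes, valid

Tableau for the negation ~([]((q & p) -> q) | ~q):
1. ~([]((q & p) -> q) | ~q), w0
2. ~[]((q & p) -> q), w0   [~|-rule on 1]
3. q, w0   [~|-rule on 1]
4. ~((q & p) -> q), w1   [~[]-rule on 2: fresh world w1, w0Rw1]
5. q & p, w1   [~->-rule on 4]
6. ~q, w1   [~->-rule on 4]
7. q, w1   [&-rule on 5]
8. p, w1   [&-rule on 5]
Accessibility: w0Rw0, w0Rw1, w1Rw1
Branch closes: q and ~q both at w1.
All branches of the negation close; one closing branch shown above.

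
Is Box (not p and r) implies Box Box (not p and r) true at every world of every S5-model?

Tableau for the negation not (Box (not p and r) implies Box Box (not p and r)):
1. not (Box (not p and r) implies Box Box (not p and r)), 0
2. Box (not p and r), 0
3. not Box Box (not p and r), 0
4. not p and r, 0
5. not p, 0
6. r, 0
7. not Box (not p and r), 1
8. not p and r, 1
9. not p, 1
10. r, 1
11. not (not p and r), 2
12. not p and r, 2
13. not p, 2
14. r, 2
15. not r, 2
Accessibility: 0R0, 0R1, 0R2, 1R0, 1R1, 1R2, 2R0, 2R1, 2R2
Branch closes: r and not r both at 2.
All branches of the negation close; one closing branch shown above.

Valid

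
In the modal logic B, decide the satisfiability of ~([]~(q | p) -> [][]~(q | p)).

1. ~([]~(q | p) -> [][]~(q | p)), u
2. []~(q | p), u
3. ~[][]~(q | p), u
4. ~(q | p), u
5. ~q, u
6. ~p, u
7. ~[]~(q | p), v
8. ~(q | p), v
9. ~q, v
10. ~p, v
11. q | p, w
12. p, w
Accessibility: uRu, uRv, vRu, vRv, vRw, wRv, wRw

Satisfiable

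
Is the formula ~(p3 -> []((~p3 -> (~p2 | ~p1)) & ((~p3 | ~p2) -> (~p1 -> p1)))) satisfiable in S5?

Yes, satisfiable

1. ~(p3 -> []((~p3 -> (~p2 | ~p1)) & ((~p3 | ~p2) -> (~p1 -> p1)))), u
2. p3, u   [~->-rule on 1]
3. ~[]((~p3 -> (~p2 | ~p1)) & ((~p3 | ~p2) -> (~p1 -> p1))), u   [~->-rule on 1]
4. ~((~p3 -> (~p2 | ~p1)) & ((~p3 | ~p2) -> (~p1 -> p1))), v   [~[]-rule on 3: fresh world v, uRv]
5. ~((~p3 | ~p2) -> (~p1 -> p1)), v   [~&-rule on 4 (branches; this branch)]
6. ~p3 | ~p2, v   [~->-rule on 5]
7. ~(~p1 -> p1), v   [~->-rule on 5]
8. ~p1, v   [~->-rule on 7]
9. ~p2, v   [|-rule on 6 (branches; this branch)]
Accessibility: uRu, uRv, vRu, vRv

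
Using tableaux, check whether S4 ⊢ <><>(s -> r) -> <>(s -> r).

Valid in S4

Tableau for the negation ~(<><>(s -> r) -> <>(s -> r)):
1. ~(<><>(s -> r) -> <>(s -> r)), 0
2. <><>(s -> r), 0
3. ~<>(s -> r), 0
4. ~(s -> r), 0
5. s, 0
6. ~r, 0
7. <>(s -> r), 1
8. ~(s -> r), 1
9. s, 1
10. ~r, 1
11. s -> r, 2
12. ~(s -> r), 2
13. s, 2
14. ~r, 2
15. r, 2
Accessibility: 0R0, 0R1, 0R2, 1R1, 1R2, 2R2
Branch closes: r and ~r both at 2.
Every branch of the negation's tableau closes; the branch above is one of them.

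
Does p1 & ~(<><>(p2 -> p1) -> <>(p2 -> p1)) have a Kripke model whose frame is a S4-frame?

No, unsatisfiable

1. p1 & ~(<><>(p2 -> p1) -> <>(p2 -> p1)), w0
2. p1, w0
3. ~(<><>(p2 -> p1) -> <>(p2 -> p1)), w0
4. <><>(p2 -> p1), w0
5. ~<>(p2 -> p1), w0
6. ~(p2 -> p1), w0
7. p2, w0
8. ~p1, w0
Accessibility: w0Rw0
Branch closes: p1 and ~p1 both at w0.
Every branch closes; the branch above is one of them.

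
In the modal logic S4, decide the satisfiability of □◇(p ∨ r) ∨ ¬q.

Yes, satisfiable

1. □◇(p ∨ r) ∨ ¬q, w0
2. ¬q, w0
Accessibility: w0Rw0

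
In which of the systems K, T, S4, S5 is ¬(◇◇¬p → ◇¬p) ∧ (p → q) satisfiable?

K, T

T-tableau for the formula:
1. ¬(◇◇¬p → ◇¬p) ∧ (p → q), u
2. ¬(◇◇¬p → ◇¬p), u
3. p → q, u
4. ◇◇¬p, u
5. ¬◇¬p, u
6. p, u
7. q, u
8. ◇¬p, v
9. p, v
10. ¬p, w
Accessibility: uRu, uRv, vRv, vRw, wRw
Complete open branch: satisfiable in T, hence also in K (this T-model is also a K-model).
S4-tableau for the formula:
1. ¬(◇◇¬p → ◇¬p) ∧ (p → q), u
2. ¬(◇◇¬p → ◇¬p), u
3. p → q, u
4. ◇◇¬p, u
5. ¬◇¬p, u
6. p, u
7. q, u
8. ◇¬p, v
9. p, v
10. ¬p, w
11. p, w
Accessibility: uRu, uRv, uRw, vRv, vRw, wRw
Branch closes: p and ¬p both at w.
Every branch closes (one shown): unsatisfiable in S4, hence also in S5 (every S5-frame is an S4-frame).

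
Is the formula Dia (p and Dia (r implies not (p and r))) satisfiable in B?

Satisfiable

1. Dia (p and Dia (r implies not (p and r))), u
2. p and Dia (r implies not (p and r)), v   [Dia-rule on 1: fresh world v, uRv]
3. p, v   [and-rule on 2]
4. Dia (r implies not (p and r)), v   [and-rule on 2]
5. r implies not (p and r), w   [Dia-rule on 4: fresh world w, vRw]
6. not (p and r), w   [implies-rule on 5 (branches; this branch)]
7. not r, w   [neg-and-rule on 6 (branches; this branch)]
Accessibility: uRu, uRv, vRu, vRv, vRw, wRv, wRw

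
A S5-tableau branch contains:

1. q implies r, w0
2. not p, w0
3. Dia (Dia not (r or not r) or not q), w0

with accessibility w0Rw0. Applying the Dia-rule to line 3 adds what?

a fresh world w1 with w0Rw1, and Dia not (r or not r) or not q at w1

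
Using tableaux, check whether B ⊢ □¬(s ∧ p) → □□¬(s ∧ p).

Invalid (countermodel exists)

Tableau for the negation ¬(□¬(s ∧ p) → □□¬(s ∧ p)):
1. ¬(□¬(s ∧ p) → □□¬(s ∧ p)), u
2. □¬(s ∧ p), u
3. ¬□□¬(s ∧ p), u
4. ¬(s ∧ p), u
5. ¬p, u
6. ¬□¬(s ∧ p), v
7. ¬(s ∧ p), v
8. ¬p, v
9. s ∧ p, w
10. s, w
11. p, w
Accessibility: uRu, uRv, vRu, vRv, vRw, wRv, wRw
The negation has an open branch (countermodel exists).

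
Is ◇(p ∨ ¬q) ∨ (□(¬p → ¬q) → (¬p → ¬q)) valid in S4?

Tableau for the negation ¬(◇(p ∨ ¬q) ∨ (□(¬p → ¬q) → (¬p → ¬q))):
1. ¬(◇(p ∨ ¬q) ∨ (□(¬p → ¬q) → (¬p → ¬q))), 0
2. ¬◇(p ∨ ¬q), 0
3. ¬(□(¬p → ¬q) → (¬p → ¬q)), 0
4. □(¬p → ¬q), 0
5. ¬(¬p → ¬q), 0
6. ¬p, 0
7. q, 0
8. ¬(p ∨ ¬q), 0
9. ¬p → ¬q, 0
10. ¬q, 0
Accessibility: 0R0
Branch closes: q and ¬q both at 0.
All branches of the negation close; one closing branch shown above.

Valid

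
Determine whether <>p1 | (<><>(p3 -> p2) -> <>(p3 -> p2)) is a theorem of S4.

Tableau for the negation ~(<>p1 | (<><>(p3 -> p2) -> <>(p3 -> p2))):
1. ~(<>p1 | (<><>(p3 -> p2) -> <>(p3 -> p2))), 0
2. ~<>p1, 0   [~|-rule on 1]
3. ~(<><>(p3 -> p2) -> <>(p3 -> p2)), 0   [~|-rule on 1]
4. <><>(p3 -> p2), 0   [~->-rule on 3]
5. ~<>(p3 -> p2), 0   [~->-rule on 3]
6. ~p1, 0   [~<>-rule on 2 via 0R0]
7. ~(p3 -> p2), 0   [~<>-rule on 5 via 0R0]
8. p3, 0   [~->-rule on 7]
9. ~p2, 0   [~->-rule on 7]
10. <>(p3 -> p2), 1   [<>-rule on 4: fresh world 1, 0R1]
11. ~p1, 1   [~<>-rule on 2 via 0R1]
12. ~(p3 -> p2), 1   [~<>-rule on 5 via 0R1]
13. p3, 1   [~->-rule on 12]
14. ~p2, 1   [~->-rule on 12]
15. p3 -> p2, 2   [<>-rule on 10: fresh world 2, 1R2]
16. ~p1, 2   [~<>-rule on 2 via 0R2]
17. ~(p3 -> p2), 2   [~<>-rule on 5 via 0R2]
18. p3, 2   [~->-rule on 17]
19. ~p2, 2   [~->-rule on 17]
20. p2, 2   [->-rule on 15 (branches; this branch)]
Accessibility: 0R0, 0R1, 0R2, 1R1, 1R2, 2R2
Branch closes: p2 and ~p2 both at 2.
All branches of the negation close; one closing branch shown above.

Yes, valid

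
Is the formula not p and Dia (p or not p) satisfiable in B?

Satisfiable

1. not p and Dia (p or not p), w0
2. not p, w0   [and-rule on 1]
3. Dia (p or not p), w0   [and-rule on 1]
4. p or not p, w1   [Dia-rule on 3: fresh world w1, w0Rw1]
5. not p, w1   [or-rule on 4 (branches; this branch)]
Accessibility: w0Rw0, w0Rw1, w1Rw0, w1Rw1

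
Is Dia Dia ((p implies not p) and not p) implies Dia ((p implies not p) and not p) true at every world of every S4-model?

Tableau for the negation not (Dia Dia ((p implies not p) and not p) implies Dia ((p implies not p) and not p)):
1. not (Dia Dia ((p implies not p) and not p) implies Dia ((p implies not p) and not p)), w0
2. Dia Dia ((p implies not p) and not p), w0   [neg-implies-rule on 1]
3. not Dia ((p implies not p) and not p), w0   [neg-implies-rule on 1]
4. not ((p implies not p) and not p), w0   [neg-Dia-rule on 3 via w0Rw0]
5. not (p implies not p), w0   [neg-and-rule on 4 (branches; this branch)]
6. p, w0   [neg-implies-rule on 5]
7. Dia ((p implies not p) and not p), w1   [Dia-rule on 2: fresh world w1, w0Rw1]
8. not ((p implies not p) and not p), w1   [neg-Dia-rule on 3 via w0Rw1]
9. not (p implies not p), w1   [neg-and-rule on 8 (branches; this branch)]
10. p, w1   [neg-implies-rule on 9]
11. (p implies not p) and not p, w2   [Dia-rule on 7: fresh world w2, w1Rw2]
12. p implies not p, w2   [and-rule on 11]
13. not p, w2   [and-rule on 11]
14. not ((p implies not p) and not p), w2   [neg-Dia-rule on 3 via w0Rw2]
15. not (p implies not p), w2   [neg-and-rule on 14 (branches; this branch)]
16. p, w2   [neg-implies-rule on 15]
Accessibility: w0Rw0, w0Rw1, w0Rw2, w1Rw1, w1Rw2, w2Rw2
Branch closes: p and not p both at w2.
All branches of the negation close; one closing branch shown above.

Yes, valid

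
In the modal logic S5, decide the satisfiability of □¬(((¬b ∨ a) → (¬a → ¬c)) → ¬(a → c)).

1. □¬(((¬b ∨ a) → (¬a → ¬c)) → ¬(a → c)), 0
2. ¬(((¬b ∨ a) → (¬a → ¬c)) → ¬(a → c)), 0
3. (¬b ∨ a) → (¬a → ¬c), 0
4. a → c, 0
5. ¬a → ¬c, 0
6. c, 0
7. a, 0
Accessibility: 0R0

Satisfiable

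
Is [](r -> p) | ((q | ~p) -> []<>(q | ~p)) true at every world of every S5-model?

Tableau for the negation ~([](r -> p) | ((q | ~p) -> []<>(q | ~p))):
1. ~([](r -> p) | ((q | ~p) -> []<>(q | ~p))), 0
2. ~[](r -> p), 0   [~|-rule on 1]
3. ~((q | ~p) -> []<>(q | ~p)), 0   [~|-rule on 1]
4. q | ~p, 0   [~->-rule on 3]
5. ~[]<>(q | ~p), 0   [~->-rule on 3]
6. ~p, 0   [|-rule on 4 (branches; this branch)]
7. ~(r -> p), 1   [~[]-rule on 2: fresh world 1, 0R1]
8. r, 1   [~->-rule on 7]
9. ~p, 1   [~->-rule on 7]
10. ~<>(q | ~p), 2   [~[]-rule on 5: fresh world 2, 0R2]
11. ~(q | ~p), 0   [~<>-rule on 10 via 2R0]
12. ~q, 0   [~|-rule on 11]
13. p, 0   [~|-rule on 11]
Accessibility: 0R0, 0R1, 0R2, 1R0, 1R1, 1R2, 2R0, 2R1, 2R2
Branch closes: p and ~p both at 0.
All branches of the negation close; one closing branch shown above.

Yes, valid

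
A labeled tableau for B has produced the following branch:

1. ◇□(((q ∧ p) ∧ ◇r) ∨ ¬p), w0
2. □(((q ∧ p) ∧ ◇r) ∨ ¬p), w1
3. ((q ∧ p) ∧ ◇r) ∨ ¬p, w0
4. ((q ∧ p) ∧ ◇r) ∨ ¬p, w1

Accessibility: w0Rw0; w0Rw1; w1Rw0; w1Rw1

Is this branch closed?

No atom appears with both signs at the same world.

Not closed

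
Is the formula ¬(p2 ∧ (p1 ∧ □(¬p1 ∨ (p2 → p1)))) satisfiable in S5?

1. ¬(p2 ∧ (p1 ∧ □(¬p1 ∨ (p2 → p1)))), w0
2. ¬(p1 ∧ □(¬p1 ∨ (p2 → p1))), w0   [¬∧-rule on 1 (branches; this branch)]
3. ¬p1, w0   [¬∧-rule on 2 (branches; this branch)]
Accessibility: w0Rw0

Satisfiable (open branch found)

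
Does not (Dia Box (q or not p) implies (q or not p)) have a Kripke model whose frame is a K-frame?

1. not (Dia Box (q or not p) implies (q or not p)), 0
2. Dia Box (q or not p), 0
3. not (q or not p), 0
4. not q, 0
5. p, 0
6. Box (q or not p), 1
Accessibility: 0R1

Satisfiable (open branch found)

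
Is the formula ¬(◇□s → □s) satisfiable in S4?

1. ¬(◇□s → □s), 0
2. ◇□s, 0   [¬→-rule on 1]
3. ¬□s, 0   [¬→-rule on 1]
4. □s, 1   [◇-rule on 2: fresh world 1, 0R1]
5. s, 1   [□-rule on 4 via 1R1]
6. ¬s, 2   [¬□-rule on 3: fresh world 2, 0R2]
Accessibility: 0R0, 0R1, 0R2, 1R1, 2R2

Satisfiable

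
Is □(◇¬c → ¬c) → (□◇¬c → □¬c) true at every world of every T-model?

Tableau for the negation ¬(□(◇¬c → ¬c) → (□◇¬c → □¬c)):
1. ¬(□(◇¬c → ¬c) → (□◇¬c → □¬c)), u
2. □(◇¬c → ¬c), u
3. ¬(□◇¬c → □¬c), u
4. □◇¬c, u
5. ¬□¬c, u
6. ◇¬c → ¬c, u
7. ◇¬c, u
8. ¬c, u
9. c, v
10. ◇¬c → ¬c, v
11. ◇¬c, v
12. ¬◇¬c, v
13. ¬c, w
14. ◇¬c → ¬c, w
15. ◇¬c, w
16. ¬c, x
17. c, x
Accessibility: uRu, uRv, uRw, vRv, vRx, wRw, xRx
Branch closes: c and ¬c both at x.
Every branch of the negation's tableau closes; the branch above is one of them.

Yes, valid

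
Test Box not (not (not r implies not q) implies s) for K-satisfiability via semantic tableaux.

1. Box not (not (not r implies not q) implies s), u

Satisfiable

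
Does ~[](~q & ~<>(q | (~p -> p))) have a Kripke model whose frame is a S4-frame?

Yes, satisfiable

1. ~[](~q & ~<>(q | (~p -> p))), w0
2. ~(~q & ~<>(q | (~p -> p))), w1
3. <>(q | (~p -> p)), w1
4. q | (~p -> p), w2
5. ~p -> p, w2
6. p, w2
Accessibility: w0Rw0, w0Rw1, w0Rw2, w1Rw1, w1Rw2, w2Rw2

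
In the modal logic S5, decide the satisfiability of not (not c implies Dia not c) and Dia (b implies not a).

Unsatisfiable

1. not (not c implies Dia not c) and Dia (b implies not a), w0
2. not (not c implies Dia not c), w0   [and-rule on 1]
3. Dia (b implies not a), w0   [and-rule on 1]
4. not c, w0   [neg-implies-rule on 2]
5. not Dia not c, w0   [neg-implies-rule on 2]
6. c, w0   [neg-Dia-rule on 5 via w0Rw0]
Accessibility: w0Rw0
Branch closes: c and not c both at w0.
Every branch closes; the branch above is one of them.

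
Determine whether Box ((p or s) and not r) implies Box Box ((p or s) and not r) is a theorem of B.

Not valid

Tableau for the negation not (Box ((p or s) and not r) implies Box Box ((p or s) and not r)):
1. not (Box ((p or s) and not r) implies Box Box ((p or s) and not r)), 0
2. Box ((p or s) and not r), 0
3. not Box Box ((p or s) and not r), 0
4. (p or s) and not r, 0
5. p or s, 0
6. not r, 0
7. s, 0
8. not Box ((p or s) and not r), 1
9. (p or s) and not r, 1
10. p or s, 1
11. not r, 1
12. s, 1
13. not ((p or s) and not r), 2
14. r, 2
Accessibility: 0R0, 0R1, 1R0, 1R1, 1R2, 2R1, 2R2
The negation has an open branch (countermodel exists).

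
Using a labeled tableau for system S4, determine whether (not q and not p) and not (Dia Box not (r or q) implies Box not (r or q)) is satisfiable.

1. (not q and not p) and not (Dia Box not (r or q) implies Box not (r or q)), u
2. not q and not p, u
3. not (Dia Box not (r or q) implies Box not (r or q)), u
4. not q, u
5. not p, u
6. Dia Box not (r or q), u
7. not Box not (r or q), u
8. Box not (r or q), v
9. not (r or q), v
10. not r, v
11. not q, v
12. r or q, w
13. q, w
Accessibility: uRu, uRv, uRw, vRv, wRw

Yes, satisfiable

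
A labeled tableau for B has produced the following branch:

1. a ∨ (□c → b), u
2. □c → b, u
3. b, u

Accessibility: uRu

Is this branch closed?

There is no literal clash: for every atom and world, at most one sign appears.

Open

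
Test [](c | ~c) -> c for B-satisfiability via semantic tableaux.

Satisfiable

1. [](c | ~c) -> c, u
2. c, u
Accessibility: uRu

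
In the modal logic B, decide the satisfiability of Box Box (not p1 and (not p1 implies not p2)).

Satisfiable

1. Box Box (not p1 and (not p1 implies not p2)), w0
2. Box (not p1 and (not p1 implies not p2)), w0
3. not p1 and (not p1 implies not p2), w0
4. not p1, w0
5. not p1 implies not p2, w0
6. not p2, w0
Accessibility: w0Rw0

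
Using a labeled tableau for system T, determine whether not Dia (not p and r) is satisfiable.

Satisfiable

1. not Dia (not p and r), u
2. not (not p and r), u   [neg-Dia-rule on 1 via uRu]
3. not r, u   [neg-and-rule on 2 (branches; this branch)]
Accessibility: uRu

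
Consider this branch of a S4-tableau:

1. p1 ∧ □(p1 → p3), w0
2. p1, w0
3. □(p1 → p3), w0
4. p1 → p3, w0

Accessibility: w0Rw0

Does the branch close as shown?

No atom appears with both signs at the same world.

Not closed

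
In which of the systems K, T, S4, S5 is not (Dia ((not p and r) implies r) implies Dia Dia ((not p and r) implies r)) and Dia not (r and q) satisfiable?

T-tableau for the formula:
1. not (Dia ((not p and r) implies r) implies Dia Dia ((not p and r) implies r)) and Dia not (r and q), w0
2. not (Dia ((not p and r) implies r) implies Dia Dia ((not p and r) implies r)), w0   [and-rule on 1]
3. Dia not (r and q), w0   [and-rule on 1]
4. Dia ((not p and r) implies r), w0   [neg-implies-rule on 2]
5. not Dia Dia ((not p and r) implies r), w0   [neg-implies-rule on 2]
6. not Dia ((not p and r) implies r), w0   [neg-Dia-rule on 5 via w0Rw0]
7. not ((not p and r) implies r), w0   [neg-Dia-rule on 6 via w0Rw0]
8. not p and r, w0   [neg-implies-rule on 7]
9. not r, w0   [neg-implies-rule on 7]
10. not p, w0   [and-rule on 8]
11. r, w0   [and-rule on 8]
Accessibility: w0Rw0
Branch closes: r and not r both at w0.
Every branch closes (one shown): unsatisfiable in T, hence also in S4, S5 (every S4/S5-frame is a T-frame).
K-tableau for the formula:
1. not (Dia ((not p and r) implies r) implies Dia Dia ((not p and r) implies r)) and Dia not (r and q), w0
2. not (Dia ((not p and r) implies r) implies Dia Dia ((not p and r) implies r)), w0   [and-rule on 1]
3. Dia not (r and q), w0   [and-rule on 1]
4. Dia ((not p and r) implies r), w0   [neg-implies-rule on 2]
5. not Dia Dia ((not p and r) implies r), w0   [neg-implies-rule on 2]
6. not (r and q), w1   [Dia-rule on 3: fresh world w1, w0Rw1]
7. not Dia ((not p and r) implies r), w1   [neg-Dia-rule on 5 via w0Rw1]
8. not q, w1   [neg-and-rule on 6 (branches; this branch)]
9. (not p and r) implies r, w2   [Dia-rule on 4: fresh world w2, w0Rw2]
10. not Dia ((not p and r) implies r), w2   [neg-Dia-rule on 5 via w0Rw2]
11. r, w2   [implies-rule on 9 (branches; this branch)]
Accessibility: w0Rw1, w0Rw2
Complete open branch: satisfiable in K.

K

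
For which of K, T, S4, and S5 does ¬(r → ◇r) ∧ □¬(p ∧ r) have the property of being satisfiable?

T-tableau for the formula:
1. ¬(r → ◇r) ∧ □¬(p ∧ r), u
2. ¬(r → ◇r), u
3. □¬(p ∧ r), u
4. r, u
5. ¬◇r, u
6. ¬(p ∧ r), u
7. ¬r, u
Accessibility: uRu
Branch closes: r and ¬r both at u.
Every branch closes (one shown): unsatisfiable in T, hence also in S4, S5 (every S4/S5-frame is a T-frame).
K-tableau for the formula:
1. ¬(r → ◇r) ∧ □¬(p ∧ r), u
2. ¬(r → ◇r), u
3. □¬(p ∧ r), u
4. r, u
5. ¬◇r, u
Complete open branch: satisfiable in K.

K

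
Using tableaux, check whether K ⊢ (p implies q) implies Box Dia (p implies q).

Tableau for the negation not ((p implies q) implies Box Dia (p implies q)):
1. not ((p implies q) implies Box Dia (p implies q)), 0
2. p implies q, 0
3. not Box Dia (p implies q), 0
4. q, 0
5. not Dia (p implies q), 1
Accessibility: 0R1
The negation has an open branch (countermodel exists).

Invalid (countermodel exists)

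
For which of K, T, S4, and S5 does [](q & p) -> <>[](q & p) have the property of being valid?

T-tableau for the negation ~([](q & p) -> <>[](q & p)):
1. ~([](q & p) -> <>[](q & p)), 0
2. [](q & p), 0   [~->-rule on 1]
3. ~<>[](q & p), 0   [~->-rule on 1]
4. q & p, 0   [[]-rule on 2 via 0R0]
5. q, 0   [&-rule on 4]
6. p, 0   [&-rule on 4]
7. ~[](q & p), 0   [~<>-rule on 3 via 0R0]
8. ~(q & p), 1   [~[]-rule on 7: fresh world 1, 0R1]
9. q & p, 1   [[]-rule on 2 via 0R1]
10. q, 1   [&-rule on 9]
11. p, 1   [&-rule on 9]
12. ~[](q & p), 1   [~<>-rule on 3 via 0R1]
13. ~p, 1   [~&-rule on 8 (branches; this branch)]
Accessibility: 0R0, 0R1, 1R1
Branch closes: p and ~p both at 1.
Every branch closes (one shown): valid in T, hence also in S4, S5 (every theorem of T is a theorem of S4 and S5).
K-tableau for the negation ~([](q & p) -> <>[](q & p)):
1. ~([](q & p) -> <>[](q & p)), 0
2. [](q & p), 0   [~->-rule on 1]
3. ~<>[](q & p), 0   [~->-rule on 1]
Complete open branch: countermodel on a K-frame, so not valid in K.

T, S4, S5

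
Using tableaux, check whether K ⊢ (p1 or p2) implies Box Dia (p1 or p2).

Tableau for the negation not ((p1 or p2) implies Box Dia (p1 or p2)):
1. not ((p1 or p2) implies Box Dia (p1 or p2)), u
2. p1 or p2, u
3. not Box Dia (p1 or p2), u
4. p2, u
5. not Dia (p1 or p2), v
Accessibility: uRv
The negation has an open branch (countermodel exists).

No, not valid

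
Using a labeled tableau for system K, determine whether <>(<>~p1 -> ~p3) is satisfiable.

1. <>(<>~p1 -> ~p3), 0
2. <>~p1 -> ~p3, 1
3. ~p3, 1
Accessibility: 0R1

Satisfiable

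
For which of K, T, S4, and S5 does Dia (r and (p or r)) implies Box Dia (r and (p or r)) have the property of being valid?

S5-tableau for the negation not (Dia (r and (p or r)) implies Box Dia (r and (p or r))):
1. not (Dia (r and (p or r)) implies Box Dia (r and (p or r))), u
2. Dia (r and (p or r)), u   [neg-implies-rule on 1]
3. not Box Dia (r and (p or r)), u   [neg-implies-rule on 1]
4. r and (p or r), v   [Dia-rule on 2: fresh world v, uRv]
5. r, v   [and-rule on 4]
6. p or r, v   [and-rule on 4]
7. not Dia (r and (p or r)), w   [neg-Box-rule on 3: fresh world w, uRw]
8. not (r and (p or r)), u   [neg-Dia-rule on 7 via wRu]
9. not (r and (p or r)), v   [neg-Dia-rule on 7 via wRv]
10. not (r and (p or r)), w   [neg-Dia-rule on 7 via wRw]
11. not (p or r), u   [neg-and-rule on 8 (branches; this branch)]
12. not p, u   [neg-or-rule on 11]
13. not r, u   [neg-or-rule on 11]
14. not (p or r), v   [neg-and-rule on 9 (branches; this branch)]
15. not p, v   [neg-or-rule on 14]
16. not r, v   [neg-or-rule on 14]
Accessibility: uRu, uRv, uRw, vRu, vRv, vRw, wRu, wRv, wRw
Branch closes: r and not r both at v.
Every branch closes (one shown): valid in S5.
S4-tableau for the negation not (Dia (r and (p or r)) implies Box Dia (r and (p or r))):
1. not (Dia (r and (p or r)) implies Box Dia (r and (p or r))), u
2. Dia (r and (p or r)), u   [neg-implies-rule on 1]
3. not Box Dia (r and (p or r)), u   [neg-implies-rule on 1]
4. r and (p or r), v   [Dia-rule on 2: fresh world v, uRv]
5. r, v   [and-rule on 4]
6. p or r, v   [and-rule on 4]
7. not Dia (r and (p or r)), w   [neg-Box-rule on 3: fresh world w, uRw]
8. not (r and (p or r)), w   [neg-Dia-rule on 7 via wRw]
9. not (p or r), w   [neg-and-rule on 8 (branches; this branch)]
10. not p, w   [neg-or-rule on 9]
11. not r, w   [neg-or-rule on 9]
Accessibility: uRu, uRv, uRw, vRv, wRw
Complete open branch: countermodel on an S4-frame, so not valid in S4, nor in K, T (the same frame is also a K-frame and a T-frame).

S5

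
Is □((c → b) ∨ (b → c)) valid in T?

Tableau for the negation ¬□((c → b) ∨ (b → c)):
1. ¬□((c → b) ∨ (b → c)), w0
2. ¬((c → b) ∨ (b → c)), w1
3. ¬(c → b), w1
4. ¬(b → c), w1
5. c, w1
6. ¬b, w1
7. b, w1
8. ¬c, w1
Accessibility: w0Rw0, w0Rw1, w1Rw1
Branch closes: b and ¬b both at w1.
All branches of the negation close; one closing branch shown above.

Valid in T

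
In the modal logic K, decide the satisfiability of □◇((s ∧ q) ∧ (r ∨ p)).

1. □◇((s ∧ q) ∧ (r ∨ p)), u

Satisfiable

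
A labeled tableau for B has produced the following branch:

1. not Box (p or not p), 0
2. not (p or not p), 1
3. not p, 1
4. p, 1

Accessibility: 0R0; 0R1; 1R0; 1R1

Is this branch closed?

Yes, closed

Both p and not p appear at 1.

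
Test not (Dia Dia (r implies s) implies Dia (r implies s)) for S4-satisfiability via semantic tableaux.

1. not (Dia Dia (r implies s) implies Dia (r implies s)), 0
2. Dia Dia (r implies s), 0
3. not Dia (r implies s), 0
4. not (r implies s), 0
5. r, 0
6. not s, 0
7. Dia (r implies s), 1
8. not (r implies s), 1
9. r, 1
10. not s, 1
11. r implies s, 2
12. not (r implies s), 2
13. r, 2
14. not s, 2
15. s, 2
Accessibility: 0R0, 0R1, 0R2, 1R1, 1R2, 2R2
Branch closes: s and not s both at 2.
Every branch closes; the branch above is one of them.

Unsatisfiable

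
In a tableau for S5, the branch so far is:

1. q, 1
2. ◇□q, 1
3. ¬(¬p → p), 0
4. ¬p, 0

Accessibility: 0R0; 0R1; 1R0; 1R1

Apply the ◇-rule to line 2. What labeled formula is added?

a fresh world 2 with 1R2, and □q at 2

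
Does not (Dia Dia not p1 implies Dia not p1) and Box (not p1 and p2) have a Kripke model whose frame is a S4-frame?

1. not (Dia Dia not p1 implies Dia not p1) and Box (not p1 and p2), w0
2. not (Dia Dia not p1 implies Dia not p1), w0
3. Box (not p1 and p2), w0
4. Dia Dia not p1, w0
5. not Dia not p1, w0
6. not p1 and p2, w0
7. not p1, w0
8. p2, w0
9. p1, w0
Accessibility: w0Rw0
Branch closes: p1 and not p1 both at w0.
All branches of the tableau close; one closing branch shown above.

No, unsatisfiable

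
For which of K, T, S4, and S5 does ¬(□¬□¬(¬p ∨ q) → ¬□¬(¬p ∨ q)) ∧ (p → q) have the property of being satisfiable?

K

K-tableau for the formula:
1. ¬(□¬□¬(¬p ∨ q) → ¬□¬(¬p ∨ q)) ∧ (p → q), w0
2. ¬(□¬□¬(¬p ∨ q) → ¬□¬(¬p ∨ q)), w0
3. p → q, w0
4. □¬□¬(¬p ∨ q), w0
5. □¬(¬p ∨ q), w0
6. q, w0
Complete open branch: satisfiable in K.
T-tableau for the formula:
1. ¬(□¬□¬(¬p ∨ q) → ¬□¬(¬p ∨ q)) ∧ (p → q), w0
2. ¬(□¬□¬(¬p ∨ q) → ¬□¬(¬p ∨ q)), w0
3. p → q, w0
4. □¬□¬(¬p ∨ q), w0
5. □¬(¬p ∨ q), w0
6. ¬□¬(¬p ∨ q), w0
7. ¬(¬p ∨ q), w0
8. p, w0
9. ¬q, w0
10. q, w0
Accessibility: w0Rw0
Branch closes: q and ¬q both at w0.
Every branch closes (one shown): unsatisfiable in T, hence also in S4, S5 (every S4/S5-frame is a T-frame).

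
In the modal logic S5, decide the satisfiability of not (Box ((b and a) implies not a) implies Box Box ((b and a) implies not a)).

No, unsatisfiable

1. not (Box ((b and a) implies not a) implies Box Box ((b and a) implies not a)), w0
2. Box ((b and a) implies not a), w0
3. not Box Box ((b and a) implies not a), w0
4. (b and a) implies not a, w0
5. not (b and a), w0
6. not a, w0
7. not Box ((b and a) implies not a), w1
8. (b and a) implies not a, w1
9. not (b and a), w1
10. not a, w1
11. not ((b and a) implies not a), w2
12. b and a, w2
13. a, w2
14. b, w2
15. (b and a) implies not a, w2
16. not (b and a), w2
17. not a, w2
Accessibility: w0Rw0, w0Rw1, w0Rw2, w1Rw0, w1Rw1, w1Rw2, w2Rw0, w2Rw1, w2Rw2
Branch closes: a and not a both at w2.
Every branch closes; the branch above is one of them.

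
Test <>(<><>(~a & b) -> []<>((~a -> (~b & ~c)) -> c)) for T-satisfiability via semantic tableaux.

1. <>(<><>(~a & b) -> []<>((~a -> (~b & ~c)) -> c)), 0
2. <><>(~a & b) -> []<>((~a -> (~b & ~c)) -> c), 1
3. []<>((~a -> (~b & ~c)) -> c), 1
4. <>((~a -> (~b & ~c)) -> c), 1
5. (~a -> (~b & ~c)) -> c, 2
6. <>((~a -> (~b & ~c)) -> c), 2
7. c, 2
8. (~a -> (~b & ~c)) -> c, 3
9. c, 3
Accessibility: 0R0, 0R1, 1R1, 1R2, 2R2, 2R3, 3R3

Satisfiable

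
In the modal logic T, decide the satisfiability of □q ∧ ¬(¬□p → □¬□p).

Satisfiable

1. □q ∧ ¬(¬□p → □¬□p), 0
2. □q, 0
3. ¬(¬□p → □¬□p), 0
4. ¬□p, 0
5. ¬□¬□p, 0
6. q, 0
7. ¬p, 1
8. q, 1
9. □p, 2
10. q, 2
11. p, 2
Accessibility: 0R0, 0R1, 0R2, 1R1, 2R2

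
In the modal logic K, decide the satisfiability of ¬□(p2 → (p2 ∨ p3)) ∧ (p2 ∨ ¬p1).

Unsatisfiable

1. ¬□(p2 → (p2 ∨ p3)) ∧ (p2 ∨ ¬p1), u
2. ¬□(p2 → (p2 ∨ p3)), u
3. p2 ∨ ¬p1, u
4. ¬p1, u
5. ¬(p2 → (p2 ∨ p3)), v
6. p2, v
7. ¬(p2 ∨ p3), v
8. ¬p2, v
9. ¬p3, v
Accessibility: uRv
Branch closes: p2 and ¬p2 both at v.
(One branch shown.) All branches close.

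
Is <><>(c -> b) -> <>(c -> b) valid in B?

Tableau for the negation ~(<><>(c -> b) -> <>(c -> b)):
1. ~(<><>(c -> b) -> <>(c -> b)), 0
2. <><>(c -> b), 0
3. ~<>(c -> b), 0
4. ~(c -> b), 0
5. c, 0
6. ~b, 0
7. <>(c -> b), 1
8. ~(c -> b), 1
9. c, 1
10. ~b, 1
11. c -> b, 2
12. b, 2
Accessibility: 0R0, 0R1, 1R0, 1R1, 1R2, 2R1, 2R2
The negation has an open branch (countermodel exists).

No, not valid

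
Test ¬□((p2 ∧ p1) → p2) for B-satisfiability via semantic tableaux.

1. ¬□((p2 ∧ p1) → p2), u
2. ¬((p2 ∧ p1) → p2), v
3. p2 ∧ p1, v
4. ¬p2, v
5. p2, v
6. p1, v
Accessibility: uRu, uRv, vRu, vRv
Branch closes: p2 and ¬p2 both at v.
Every branch closes; the branch above is one of them.

No, unsatisfiable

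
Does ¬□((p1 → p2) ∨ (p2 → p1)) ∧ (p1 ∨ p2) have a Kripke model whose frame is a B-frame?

No, unsatisfiable

1. ¬□((p1 → p2) ∨ (p2 → p1)) ∧ (p1 ∨ p2), 0
2. ¬□((p1 → p2) ∨ (p2 → p1)), 0
3. p1 ∨ p2, 0
4. p2, 0
5. ¬((p1 → p2) ∨ (p2 → p1)), 1
6. ¬(p1 → p2), 1
7. ¬(p2 → p1), 1
8. p1, 1
9. ¬p2, 1
10. p2, 1
11. ¬p1, 1
Accessibility: 0R0, 0R1, 1R0, 1R1
Branch closes: p2 and ¬p2 both at 1.
Every branch closes; the branch above is one of them.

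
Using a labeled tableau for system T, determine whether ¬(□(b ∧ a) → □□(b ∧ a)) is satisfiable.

1. ¬(□(b ∧ a) → □□(b ∧ a)), u
2. □(b ∧ a), u   [¬→-rule on 1]
3. ¬□□(b ∧ a), u   [¬→-rule on 1]
4. b ∧ a, u   [□-rule on 2 via uRu]
5. b, u   [∧-rule on 4]
6. a, u   [∧-rule on 4]
7. ¬□(b ∧ a), v   [¬□-rule on 3: fresh world v, uRv]
8. b ∧ a, v   [□-rule on 2 via uRv]
9. b, v   [∧-rule on 8]
10. a, v   [∧-rule on 8]
11. ¬(b ∧ a), w   [¬□-rule on 7: fresh world w, vRw]
12. ¬a, w   [¬∧-rule on 11 (branches; this branch)]
Accessibility: uRu, uRv, vRv, vRw, wRw

Satisfiable (open branch found)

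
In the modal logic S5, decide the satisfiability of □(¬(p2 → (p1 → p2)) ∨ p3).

Satisfiable

1. □(¬(p2 → (p1 → p2)) ∨ p3), w0
2. ¬(p2 → (p1 → p2)) ∨ p3, w0
3. p3, w0
Accessibility: w0Rw0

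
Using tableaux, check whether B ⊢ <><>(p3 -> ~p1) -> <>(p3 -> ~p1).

Not valid

Tableau for the negation ~(<><>(p3 -> ~p1) -> <>(p3 -> ~p1)):
1. ~(<><>(p3 -> ~p1) -> <>(p3 -> ~p1)), w0
2. <><>(p3 -> ~p1), w0
3. ~<>(p3 -> ~p1), w0
4. ~(p3 -> ~p1), w0
5. p3, w0
6. p1, w0
7. <>(p3 -> ~p1), w1
8. ~(p3 -> ~p1), w1
9. p3, w1
10. p1, w1
11. p3 -> ~p1, w2
12. ~p1, w2
Accessibility: w0Rw0, w0Rw1, w1Rw0, w1Rw1, w1Rw2, w2Rw1, w2Rw2
The negation has an open branch (countermodel exists).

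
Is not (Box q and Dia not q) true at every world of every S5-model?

Valid

Tableau for the negation Box q and Dia not q:
1. Box q and Dia not q, w0
2. Box q, w0   [and-rule on 1]
3. Dia not q, w0   [and-rule on 1]
4. q, w0   [Box-rule on 2 via w0Rw0]
5. not q, w1   [Dia-rule on 3: fresh world w1, w0Rw1]
6. q, w1   [Box-rule on 2 via w0Rw1]
Accessibility: w0Rw0, w0Rw1, w1Rw0, w1Rw1
Branch closes: q and not q both at w1.
All branches of the negation close; one closing branch shown above.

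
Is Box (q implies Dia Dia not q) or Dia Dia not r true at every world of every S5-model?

Tableau for the negation not (Box (q implies Dia Dia not q) or Dia Dia not r):
1. not (Box (q implies Dia Dia not q) or Dia Dia not r), w0
2. not Box (q implies Dia Dia not q), w0   [neg-or-rule on 1]
3. not Dia Dia not r, w0   [neg-or-rule on 1]
4. not Dia not r, w0   [neg-Dia-rule on 3 via w0Rw0]
5. r, w0   [neg-Dia-rule on 4 via w0Rw0]
6. not (q implies Dia Dia not q), w1   [neg-Box-rule on 2: fresh world w1, w0Rw1]
7. q, w1   [neg-implies-rule on 6]
8. not Dia Dia not q, w1   [neg-implies-rule on 6]
9. not Dia not r, w1   [neg-Dia-rule on 3 via w0Rw1]
10. r, w1   [neg-Dia-rule on 4 via w0Rw1]
11. not Dia not q, w0   [neg-Dia-rule on 8 via w1Rw0]
12. not Dia not q, w1   [neg-Dia-rule on 8 via w1Rw1]
13. q, w0   [neg-Dia-rule on 11 via w0Rw0]
Accessibility: w0Rw0, w0Rw1, w1Rw0, w1Rw1
The negation has an open branch (countermodel exists).

Invalid (countermodel exists)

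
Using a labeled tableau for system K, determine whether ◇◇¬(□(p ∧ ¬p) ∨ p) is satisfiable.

1. ◇◇¬(□(p ∧ ¬p) ∨ p), w0
2. ◇¬(□(p ∧ ¬p) ∨ p), w1
3. ¬(□(p ∧ ¬p) ∨ p), w2
4. ¬□(p ∧ ¬p), w2
5. ¬p, w2
6. ¬(p ∧ ¬p), w3
7. p, w3
Accessibility: w0Rw1, w1Rw2, w2Rw3

Satisfiable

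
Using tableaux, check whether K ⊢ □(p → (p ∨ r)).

Tableau for the negation ¬□(p → (p ∨ r)):
1. ¬□(p → (p ∨ r)), u
2. ¬(p → (p ∨ r)), v   [¬□-rule on 1: fresh world v, uRv]
3. p, v   [¬→-rule on 2]
4. ¬(p ∨ r), v   [¬→-rule on 2]
5. ¬p, v   [¬∨-rule on 4]
6. ¬r, v   [¬∨-rule on 4]
Accessibility: uRv
Branch closes: p and ¬p both at v.
All branches of the negation close; one closing branch shown above.

Yes, valid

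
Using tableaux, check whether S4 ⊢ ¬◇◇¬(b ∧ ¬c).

Tableau for the negation ◇◇¬(b ∧ ¬c):
1. ◇◇¬(b ∧ ¬c), 0
2. ◇¬(b ∧ ¬c), 1
3. ¬(b ∧ ¬c), 2
4. c, 2
Accessibility: 0R0, 0R1, 0R2, 1R1, 1R2, 2R2
The negation has an open branch (countermodel exists).

Not valid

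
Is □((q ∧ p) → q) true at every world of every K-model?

Valid in K

Tableau for the negation ¬□((q ∧ p) → q):
1. ¬□((q ∧ p) → q), w0
2. ¬((q ∧ p) → q), w1
3. q ∧ p, w1
4. ¬q, w1
5. q, w1
6. p, w1
Accessibility: w0Rw1
Branch closes: q and ¬q both at w1.
Every branch of the negation's tableau closes; the branch above is one of them.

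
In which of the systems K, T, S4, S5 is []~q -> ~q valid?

T, S4, S5

K-tableau for the negation ~([]~q -> ~q):
1. ~([]~q -> ~q), w0
2. []~q, w0   [~->-rule on 1]
3. q, w0   [~->-rule on 1]
Complete open branch: countermodel on a K-frame, so not valid in K.
T-tableau for the negation ~([]~q -> ~q):
1. ~([]~q -> ~q), w0
2. []~q, w0   [~->-rule on 1]
3. q, w0   [~->-rule on 1]
4. ~q, w0   [[]-rule on 2 via w0Rw0]
Accessibility: w0Rw0
Branch closes: q and ~q both at w0.
Every branch closes (one shown): valid in T, hence also in S4, S5 (every theorem of T is a theorem of S4 and S5).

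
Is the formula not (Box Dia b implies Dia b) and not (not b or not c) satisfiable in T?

1. not (Box Dia b implies Dia b) and not (not b or not c), u
2. not (Box Dia b implies Dia b), u   [and-rule on 1]
3. not (not b or not c), u   [and-rule on 1]
4. Box Dia b, u   [neg-implies-rule on 2]
5. not Dia b, u   [neg-implies-rule on 2]
6. b, u   [neg-or-rule on 3]
7. c, u   [neg-or-rule on 3]
8. Dia b, u   [Box-rule on 4 via uRu]
9. not b, u   [neg-Dia-rule on 5 via uRu]
Accessibility: uRu
Branch closes: b and not b both at u.
(One branch shown.) All branches close.

No, unsatisfiable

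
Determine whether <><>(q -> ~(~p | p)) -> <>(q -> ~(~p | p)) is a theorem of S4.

Yes, valid

Tableau for the negation ~(<><>(q -> ~(~p | p)) -> <>(q -> ~(~p | p))):
1. ~(<><>(q -> ~(~p | p)) -> <>(q -> ~(~p | p))), u
2. <><>(q -> ~(~p | p)), u
3. ~<>(q -> ~(~p | p)), u
4. ~(q -> ~(~p | p)), u
5. q, u
6. ~p | p, u
7. p, u
8. <>(q -> ~(~p | p)), v
9. ~(q -> ~(~p | p)), v
10. q, v
11. ~p | p, v
12. p, v
13. q -> ~(~p | p), w
14. ~(q -> ~(~p | p)), w
15. q, w
16. ~p | p, w
17. ~(~p | p), w
18. p, w
19. ~p, w
Accessibility: uRu, uRv, uRw, vRv, vRw, wRw
Branch closes: p and ~p both at w.
Every branch of the negation's tableau closes; the branch above is one of them.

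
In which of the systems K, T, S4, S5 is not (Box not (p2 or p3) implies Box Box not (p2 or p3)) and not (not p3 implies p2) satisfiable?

S4-tableau for the formula:
1. not (Box not (p2 or p3) implies Box Box not (p2 or p3)) and not (not p3 implies p2), u
2. not (Box not (p2 or p3) implies Box Box not (p2 or p3)), u
3. not (not p3 implies p2), u
4. Box not (p2 or p3), u
5. not Box Box not (p2 or p3), u
6. not p3, u
7. not p2, u
8. not (p2 or p3), u
9. not Box not (p2 or p3), v
10. not (p2 or p3), v
11. not p2, v
12. not p3, v
13. p2 or p3, w
14. not (p2 or p3), w
15. not p2, w
16. not p3, w
17. p3, w
Accessibility: uRu, uRv, uRw, vRv, vRw, wRw
Branch closes: p3 and not p3 both at w.
Every branch closes (one shown): unsatisfiable in S4, hence also in S5 (every S5-frame is an S4-frame).
T-tableau for the formula:
1. not (Box not (p2 or p3) implies Box Box not (p2 or p3)) and not (not p3 implies p2), u
2. not (Box not (p2 or p3) implies Box Box not (p2 or p3)), u
3. not (not p3 implies p2), u
4. Box not (p2 or p3), u
5. not Box Box not (p2 or p3), u
6. not p3, u
7. not p2, u
8. not (p2 or p3), u
9. not Box not (p2 or p3), v
10. not (p2 or p3), v
11. not p2, v
12. not p3, v
13. p2 or p3, w
14. p3, w
Accessibility: uRu, uRv, vRv, vRw, wRw
Complete open branch: satisfiable in T, hence also in K (this T-model is also a K-model).

K, T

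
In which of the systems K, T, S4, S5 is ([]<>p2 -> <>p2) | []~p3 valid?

T-tableau for the negation ~(([]<>p2 -> <>p2) | []~p3):
1. ~(([]<>p2 -> <>p2) | []~p3), u
2. ~([]<>p2 -> <>p2), u   [~|-rule on 1]
3. ~[]~p3, u   [~|-rule on 1]
4. []<>p2, u   [~->-rule on 2]
5. ~<>p2, u   [~->-rule on 2]
6. <>p2, u   [[]-rule on 4 via uRu]
7. ~p2, u   [~<>-rule on 5 via uRu]
8. p3, v   [~[]-rule on 3: fresh world v, uRv]
9. <>p2, v   [[]-rule on 4 via uRv]
10. ~p2, v   [~<>-rule on 5 via uRv]
11. p2, w   [<>-rule on 6: fresh world w, uRw]
12. <>p2, w   [[]-rule on 4 via uRw]
13. ~p2, w   [~<>-rule on 5 via uRw]
Accessibility: uRu, uRv, uRw, vRv, wRw
Branch closes: p2 and ~p2 both at w.
Every branch closes (one shown): valid in T, hence also in S4, S5 (every theorem of T is a theorem of S4 and S5).
K-tableau for the negation ~(([]<>p2 -> <>p2) | []~p3):
1. ~(([]<>p2 -> <>p2) | []~p3), u
2. ~([]<>p2 -> <>p2), u   [~|-rule on 1]
3. ~[]~p3, u   [~|-rule on 1]
4. []<>p2, u   [~->-rule on 2]
5. ~<>p2, u   [~->-rule on 2]
6. p3, v   [~[]-rule on 3: fresh world v, uRv]
7. <>p2, v   [[]-rule on 4 via uRv]
8. ~p2, v   [~<>-rule on 5 via uRv]
9. p2, w   [<>-rule on 7: fresh world w, vRw]
Accessibility: uRv, vRw
Complete open branch: countermodel on a K-frame, so not valid in K.

T, S4, S5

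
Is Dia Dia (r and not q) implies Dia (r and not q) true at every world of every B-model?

Invalid (countermodel exists)

Tableau for the negation not (Dia Dia (r and not q) implies Dia (r and not q)):
1. not (Dia Dia (r and not q) implies Dia (r and not q)), w0
2. Dia Dia (r and not q), w0
3. not Dia (r and not q), w0
4. not (r and not q), w0
5. q, w0
6. Dia (r and not q), w1
7. not (r and not q), w1
8. q, w1
9. r and not q, w2
10. r, w2
11. not q, w2
Accessibility: w0Rw0, w0Rw1, w1Rw0, w1Rw1, w1Rw2, w2Rw1, w2Rw2
The negation has an open branch (countermodel exists).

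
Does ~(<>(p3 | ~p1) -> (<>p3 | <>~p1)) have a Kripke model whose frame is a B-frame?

1. ~(<>(p3 | ~p1) -> (<>p3 | <>~p1)), 0
2. <>(p3 | ~p1), 0
3. ~(<>p3 | <>~p1), 0
4. ~<>p3, 0
5. ~<>~p1, 0
6. ~p3, 0
7. p1, 0
8. p3 | ~p1, 1
9. ~p3, 1
10. p1, 1
11. ~p1, 1
Accessibility: 0R0, 0R1, 1R0, 1R1
Branch closes: p1 and ~p1 both at 1.
(One branch shown.) All branches close.

Unsatisfiable (every branch closes)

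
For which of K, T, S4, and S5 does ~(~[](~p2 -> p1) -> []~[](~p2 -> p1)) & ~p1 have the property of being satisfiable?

K, T, S4

S5-tableau for the formula:
1. ~(~[](~p2 -> p1) -> []~[](~p2 -> p1)) & ~p1, u
2. ~(~[](~p2 -> p1) -> []~[](~p2 -> p1)), u   [&-rule on 1]
3. ~p1, u   [&-rule on 1]
4. ~[](~p2 -> p1), u   [~->-rule on 2]
5. ~[]~[](~p2 -> p1), u   [~->-rule on 2]
6. ~(~p2 -> p1), v   [~[]-rule on 4: fresh world v, uRv]
7. ~p2, v   [~->-rule on 6]
8. ~p1, v   [~->-rule on 6]
9. [](~p2 -> p1), w   [~[]-rule on 5: fresh world w, uRw]
10. ~p2 -> p1, u   [[]-rule on 9 via wRu]
11. ~p2 -> p1, v   [[]-rule on 9 via wRv]
12. ~p2 -> p1, w   [[]-rule on 9 via wRw]
13. p2, u   [->-rule on 10 (branches; this branch)]
14. p1, v   [->-rule on 11 (branches; this branch)]
Accessibility: uRu, uRv, uRw, vRu, vRv, vRw, wRu, wRv, wRw
Branch closes: p1 and ~p1 both at v.
Every branch closes (one shown): unsatisfiable in S5.
S4-tableau for the formula:
1. ~(~[](~p2 -> p1) -> []~[](~p2 -> p1)) & ~p1, u
2. ~(~[](~p2 -> p1) -> []~[](~p2 -> p1)), u   [&-rule on 1]
3. ~p1, u   [&-rule on 1]
4. ~[](~p2 -> p1), u   [~->-rule on 2]
5. ~[]~[](~p2 -> p1), u   [~->-rule on 2]
6. ~(~p2 -> p1), v   [~[]-rule on 4: fresh world v, uRv]
7. ~p2, v   [~->-rule on 6]
8. ~p1, v   [~->-rule on 6]
9. [](~p2 -> p1), w   [~[]-rule on 5: fresh world w, uRw]
10. ~p2 -> p1, w   [[]-rule on 9 via wRw]
11. p1, w   [->-rule on 10 (branches; this branch)]
Accessibility: uRu, uRv, uRw, vRv, wRw
Complete open branch: satisfiable in S4, hence also in K, T (this S4-model is also a K-model and a T-model).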